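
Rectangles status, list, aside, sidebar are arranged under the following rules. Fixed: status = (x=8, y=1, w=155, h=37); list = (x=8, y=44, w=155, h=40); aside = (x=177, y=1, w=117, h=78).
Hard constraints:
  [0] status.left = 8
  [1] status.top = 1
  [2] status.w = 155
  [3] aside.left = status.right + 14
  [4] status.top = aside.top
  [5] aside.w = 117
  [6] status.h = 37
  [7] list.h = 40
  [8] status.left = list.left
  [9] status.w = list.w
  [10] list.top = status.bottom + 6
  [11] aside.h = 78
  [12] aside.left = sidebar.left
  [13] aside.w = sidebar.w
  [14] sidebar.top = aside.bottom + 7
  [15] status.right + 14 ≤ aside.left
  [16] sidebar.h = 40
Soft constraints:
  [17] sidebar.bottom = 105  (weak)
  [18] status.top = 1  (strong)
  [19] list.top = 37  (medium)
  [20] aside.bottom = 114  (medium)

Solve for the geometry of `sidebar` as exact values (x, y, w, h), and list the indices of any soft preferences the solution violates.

1. sidebar.x = 177  [aside.left = sidebar.left]
2. sidebar.w = 117  [aside.w = sidebar.w]
3. sidebar.y = 86  [sidebar.top = aside.bottom + 7]
4. sidebar.h = 40  [sidebar.h = 40]

sidebar = (x=177, y=86, w=117, h=40)
violated soft preferences: 17, 19, 20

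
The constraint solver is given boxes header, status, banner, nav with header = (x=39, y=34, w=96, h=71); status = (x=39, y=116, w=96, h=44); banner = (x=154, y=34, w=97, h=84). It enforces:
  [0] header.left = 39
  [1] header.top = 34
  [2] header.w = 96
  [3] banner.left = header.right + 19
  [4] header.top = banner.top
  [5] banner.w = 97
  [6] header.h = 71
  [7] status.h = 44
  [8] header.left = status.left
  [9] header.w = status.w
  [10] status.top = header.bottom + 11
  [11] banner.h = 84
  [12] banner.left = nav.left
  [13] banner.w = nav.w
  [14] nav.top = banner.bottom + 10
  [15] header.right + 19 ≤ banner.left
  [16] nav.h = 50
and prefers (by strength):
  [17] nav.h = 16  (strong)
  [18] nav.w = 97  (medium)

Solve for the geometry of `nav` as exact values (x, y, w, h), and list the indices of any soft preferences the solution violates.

1. nav.x = 154  [banner.left = nav.left]
2. nav.w = 97  [banner.w = nav.w]
3. nav.y = 128  [nav.top = banner.bottom + 10]
4. nav.h = 50  [nav.h = 50]

nav = (x=154, y=128, w=97, h=50)
violated soft preferences: 17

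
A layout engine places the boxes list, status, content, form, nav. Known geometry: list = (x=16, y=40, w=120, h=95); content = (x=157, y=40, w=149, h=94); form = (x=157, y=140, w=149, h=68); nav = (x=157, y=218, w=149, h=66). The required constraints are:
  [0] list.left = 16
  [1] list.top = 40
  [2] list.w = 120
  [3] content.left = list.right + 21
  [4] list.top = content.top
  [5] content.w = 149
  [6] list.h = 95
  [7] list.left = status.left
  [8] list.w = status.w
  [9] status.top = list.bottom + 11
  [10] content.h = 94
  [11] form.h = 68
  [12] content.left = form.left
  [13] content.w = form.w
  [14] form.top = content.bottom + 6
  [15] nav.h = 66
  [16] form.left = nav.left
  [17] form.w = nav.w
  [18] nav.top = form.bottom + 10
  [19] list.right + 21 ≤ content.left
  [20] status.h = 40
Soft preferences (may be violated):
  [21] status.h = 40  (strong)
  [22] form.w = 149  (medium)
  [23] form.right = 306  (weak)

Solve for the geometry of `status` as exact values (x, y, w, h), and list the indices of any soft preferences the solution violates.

status = (x=16, y=146, w=120, h=40)
violated soft preferences: none

1. status.x = 16  [list.left = status.left]
2. status.w = 120  [list.w = status.w]
3. status.y = 146  [status.top = list.bottom + 11]
4. status.h = 40  [status.h = 40]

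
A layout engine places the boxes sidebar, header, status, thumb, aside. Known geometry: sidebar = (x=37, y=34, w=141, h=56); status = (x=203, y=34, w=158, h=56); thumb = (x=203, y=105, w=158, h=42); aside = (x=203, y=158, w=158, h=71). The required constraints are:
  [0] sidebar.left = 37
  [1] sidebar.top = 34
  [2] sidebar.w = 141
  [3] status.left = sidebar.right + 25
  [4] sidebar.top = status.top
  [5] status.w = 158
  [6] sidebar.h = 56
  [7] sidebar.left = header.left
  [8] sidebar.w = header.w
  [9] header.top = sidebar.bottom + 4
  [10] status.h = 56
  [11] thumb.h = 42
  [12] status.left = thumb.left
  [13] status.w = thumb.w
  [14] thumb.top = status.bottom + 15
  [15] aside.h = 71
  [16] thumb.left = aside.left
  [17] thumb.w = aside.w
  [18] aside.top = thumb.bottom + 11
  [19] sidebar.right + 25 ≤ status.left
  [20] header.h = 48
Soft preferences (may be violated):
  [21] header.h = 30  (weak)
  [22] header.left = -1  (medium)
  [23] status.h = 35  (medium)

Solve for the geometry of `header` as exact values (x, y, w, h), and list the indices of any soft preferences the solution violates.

1. header.x = 37  [sidebar.left = header.left]
2. header.w = 141  [sidebar.w = header.w]
3. header.y = 94  [header.top = sidebar.bottom + 4]
4. header.h = 48  [header.h = 48]

header = (x=37, y=94, w=141, h=48)
violated soft preferences: 21, 22, 23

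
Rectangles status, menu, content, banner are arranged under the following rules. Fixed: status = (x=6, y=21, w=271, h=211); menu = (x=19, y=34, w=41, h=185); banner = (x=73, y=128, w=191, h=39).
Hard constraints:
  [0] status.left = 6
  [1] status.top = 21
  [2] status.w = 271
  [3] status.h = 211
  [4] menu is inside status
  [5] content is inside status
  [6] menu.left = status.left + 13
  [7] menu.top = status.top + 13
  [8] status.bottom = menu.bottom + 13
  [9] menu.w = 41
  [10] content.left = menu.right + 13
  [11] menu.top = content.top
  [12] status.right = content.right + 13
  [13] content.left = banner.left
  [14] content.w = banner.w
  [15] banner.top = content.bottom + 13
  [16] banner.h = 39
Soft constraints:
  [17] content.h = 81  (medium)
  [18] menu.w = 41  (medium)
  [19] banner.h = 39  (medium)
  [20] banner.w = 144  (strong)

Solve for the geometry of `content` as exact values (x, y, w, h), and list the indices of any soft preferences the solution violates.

content = (x=73, y=34, w=191, h=81)
violated soft preferences: 20

1. content.x = 73  [content.left = menu.right + 13]
2. content.y = 34  [menu.top = content.top]
3. content.w = 191  [status.right = content.right + 13]
4. content.h = 81  [banner.top = content.bottom + 13]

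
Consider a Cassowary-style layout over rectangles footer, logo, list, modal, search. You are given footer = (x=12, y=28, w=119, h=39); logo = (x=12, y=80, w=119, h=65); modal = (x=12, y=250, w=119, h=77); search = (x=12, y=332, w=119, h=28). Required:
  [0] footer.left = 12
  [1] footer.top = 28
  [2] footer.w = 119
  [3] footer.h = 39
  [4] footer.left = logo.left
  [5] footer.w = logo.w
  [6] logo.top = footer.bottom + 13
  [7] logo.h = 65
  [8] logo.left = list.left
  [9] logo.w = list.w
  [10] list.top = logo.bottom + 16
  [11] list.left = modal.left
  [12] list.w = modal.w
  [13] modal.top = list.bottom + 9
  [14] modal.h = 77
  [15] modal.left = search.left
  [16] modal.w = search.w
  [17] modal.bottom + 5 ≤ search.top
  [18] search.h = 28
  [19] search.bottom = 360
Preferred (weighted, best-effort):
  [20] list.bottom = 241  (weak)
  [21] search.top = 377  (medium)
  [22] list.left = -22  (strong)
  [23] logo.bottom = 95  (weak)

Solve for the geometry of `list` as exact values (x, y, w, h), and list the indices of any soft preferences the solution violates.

1. list.x = 12  [logo.left = list.left]
2. list.w = 119  [logo.w = list.w]
3. list.y = 161  [list.top = logo.bottom + 16]
4. list.h = 80  [modal.top = list.bottom + 9]

list = (x=12, y=161, w=119, h=80)
violated soft preferences: 21, 22, 23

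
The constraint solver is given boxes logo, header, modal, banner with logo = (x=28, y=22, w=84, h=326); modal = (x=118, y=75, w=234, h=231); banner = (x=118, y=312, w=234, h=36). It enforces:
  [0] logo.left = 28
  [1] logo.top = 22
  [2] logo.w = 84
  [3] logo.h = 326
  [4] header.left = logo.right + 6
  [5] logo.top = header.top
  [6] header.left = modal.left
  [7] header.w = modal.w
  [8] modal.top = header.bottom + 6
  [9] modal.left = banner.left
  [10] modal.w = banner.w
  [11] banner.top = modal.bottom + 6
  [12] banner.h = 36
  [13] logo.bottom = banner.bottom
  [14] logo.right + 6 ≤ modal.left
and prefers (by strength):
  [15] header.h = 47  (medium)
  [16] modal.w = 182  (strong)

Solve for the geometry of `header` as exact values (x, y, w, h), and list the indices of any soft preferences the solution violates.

1. header.x = 118  [header.left = logo.right + 6]
2. header.y = 22  [logo.top = header.top]
3. header.w = 234  [header.w = modal.w]
4. header.h = 47  [modal.top = header.bottom + 6]

header = (x=118, y=22, w=234, h=47)
violated soft preferences: 16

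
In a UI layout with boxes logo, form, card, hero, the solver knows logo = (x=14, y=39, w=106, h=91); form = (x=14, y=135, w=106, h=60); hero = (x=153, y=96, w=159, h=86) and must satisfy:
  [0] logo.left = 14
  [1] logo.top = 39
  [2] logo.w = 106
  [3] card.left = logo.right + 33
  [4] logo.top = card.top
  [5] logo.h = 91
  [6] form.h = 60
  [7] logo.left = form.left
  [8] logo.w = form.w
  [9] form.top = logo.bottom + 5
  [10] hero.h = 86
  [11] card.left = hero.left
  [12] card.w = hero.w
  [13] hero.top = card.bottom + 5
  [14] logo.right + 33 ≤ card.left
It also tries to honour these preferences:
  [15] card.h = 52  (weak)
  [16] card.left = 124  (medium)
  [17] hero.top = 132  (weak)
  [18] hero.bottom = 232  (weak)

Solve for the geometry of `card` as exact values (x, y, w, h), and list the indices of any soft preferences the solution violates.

card = (x=153, y=39, w=159, h=52)
violated soft preferences: 16, 17, 18

1. card.x = 153  [card.left = logo.right + 33]
2. card.y = 39  [logo.top = card.top]
3. card.w = 159  [card.w = hero.w]
4. card.h = 52  [hero.top = card.bottom + 5]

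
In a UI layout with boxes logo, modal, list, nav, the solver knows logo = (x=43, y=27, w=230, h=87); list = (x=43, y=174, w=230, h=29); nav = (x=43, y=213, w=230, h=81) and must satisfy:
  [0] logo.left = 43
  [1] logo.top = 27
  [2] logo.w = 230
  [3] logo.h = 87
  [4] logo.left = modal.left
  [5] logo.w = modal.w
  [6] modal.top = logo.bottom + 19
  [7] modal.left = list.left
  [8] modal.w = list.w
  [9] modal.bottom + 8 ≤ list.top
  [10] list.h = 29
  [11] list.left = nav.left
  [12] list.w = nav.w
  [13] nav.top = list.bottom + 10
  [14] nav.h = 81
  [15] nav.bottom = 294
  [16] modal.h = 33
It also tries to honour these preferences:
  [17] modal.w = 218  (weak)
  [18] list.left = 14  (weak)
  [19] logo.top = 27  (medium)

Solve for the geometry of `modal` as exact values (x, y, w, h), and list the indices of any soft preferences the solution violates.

modal = (x=43, y=133, w=230, h=33)
violated soft preferences: 17, 18

1. modal.x = 43  [logo.left = modal.left]
2. modal.w = 230  [logo.w = modal.w]
3. modal.y = 133  [modal.top = logo.bottom + 19]
4. modal.h = 33  [modal.h = 33]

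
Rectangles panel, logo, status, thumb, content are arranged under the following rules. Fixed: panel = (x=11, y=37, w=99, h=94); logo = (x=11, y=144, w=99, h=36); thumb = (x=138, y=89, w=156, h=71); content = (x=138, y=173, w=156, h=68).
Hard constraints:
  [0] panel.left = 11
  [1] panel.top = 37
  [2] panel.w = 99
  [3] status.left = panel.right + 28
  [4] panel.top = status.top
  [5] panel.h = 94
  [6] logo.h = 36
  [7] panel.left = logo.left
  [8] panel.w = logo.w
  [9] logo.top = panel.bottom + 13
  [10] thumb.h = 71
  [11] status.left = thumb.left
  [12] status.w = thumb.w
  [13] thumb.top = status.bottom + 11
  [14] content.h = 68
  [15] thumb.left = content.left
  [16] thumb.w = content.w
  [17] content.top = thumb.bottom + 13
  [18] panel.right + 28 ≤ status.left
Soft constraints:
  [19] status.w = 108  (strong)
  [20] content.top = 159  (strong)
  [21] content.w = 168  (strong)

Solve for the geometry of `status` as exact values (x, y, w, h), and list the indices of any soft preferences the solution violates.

status = (x=138, y=37, w=156, h=41)
violated soft preferences: 19, 20, 21

1. status.x = 138  [status.left = panel.right + 28]
2. status.y = 37  [panel.top = status.top]
3. status.w = 156  [status.w = thumb.w]
4. status.h = 41  [thumb.top = status.bottom + 11]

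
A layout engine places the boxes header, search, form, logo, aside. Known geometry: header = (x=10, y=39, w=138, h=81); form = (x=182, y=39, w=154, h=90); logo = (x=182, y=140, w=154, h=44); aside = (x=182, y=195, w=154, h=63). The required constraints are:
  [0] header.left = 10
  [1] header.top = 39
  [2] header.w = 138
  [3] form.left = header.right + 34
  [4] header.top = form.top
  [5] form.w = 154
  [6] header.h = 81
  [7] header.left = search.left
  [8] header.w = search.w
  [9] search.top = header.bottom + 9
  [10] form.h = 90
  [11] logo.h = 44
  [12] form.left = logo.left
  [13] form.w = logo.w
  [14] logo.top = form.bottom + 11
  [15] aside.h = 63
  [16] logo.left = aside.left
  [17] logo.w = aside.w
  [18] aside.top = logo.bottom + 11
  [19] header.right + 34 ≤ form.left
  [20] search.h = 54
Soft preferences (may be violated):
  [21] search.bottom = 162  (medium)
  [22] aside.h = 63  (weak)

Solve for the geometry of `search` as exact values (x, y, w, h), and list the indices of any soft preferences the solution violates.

search = (x=10, y=129, w=138, h=54)
violated soft preferences: 21

1. search.x = 10  [header.left = search.left]
2. search.w = 138  [header.w = search.w]
3. search.y = 129  [search.top = header.bottom + 9]
4. search.h = 54  [search.h = 54]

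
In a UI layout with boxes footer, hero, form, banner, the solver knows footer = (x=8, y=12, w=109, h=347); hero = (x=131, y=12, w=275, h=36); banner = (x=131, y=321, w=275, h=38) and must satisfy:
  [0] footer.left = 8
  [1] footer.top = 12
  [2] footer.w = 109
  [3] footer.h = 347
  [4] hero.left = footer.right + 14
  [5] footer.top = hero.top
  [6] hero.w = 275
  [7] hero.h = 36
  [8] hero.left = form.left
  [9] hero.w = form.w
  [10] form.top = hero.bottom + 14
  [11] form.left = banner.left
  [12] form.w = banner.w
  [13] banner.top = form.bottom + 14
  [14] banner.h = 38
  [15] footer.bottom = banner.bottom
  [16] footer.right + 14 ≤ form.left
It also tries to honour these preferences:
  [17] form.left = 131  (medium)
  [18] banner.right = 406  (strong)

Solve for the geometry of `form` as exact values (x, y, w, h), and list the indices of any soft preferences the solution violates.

1. form.x = 131  [hero.left = form.left]
2. form.w = 275  [hero.w = form.w]
3. form.y = 62  [form.top = hero.bottom + 14]
4. form.h = 245  [banner.top = form.bottom + 14]

form = (x=131, y=62, w=275, h=245)
violated soft preferences: none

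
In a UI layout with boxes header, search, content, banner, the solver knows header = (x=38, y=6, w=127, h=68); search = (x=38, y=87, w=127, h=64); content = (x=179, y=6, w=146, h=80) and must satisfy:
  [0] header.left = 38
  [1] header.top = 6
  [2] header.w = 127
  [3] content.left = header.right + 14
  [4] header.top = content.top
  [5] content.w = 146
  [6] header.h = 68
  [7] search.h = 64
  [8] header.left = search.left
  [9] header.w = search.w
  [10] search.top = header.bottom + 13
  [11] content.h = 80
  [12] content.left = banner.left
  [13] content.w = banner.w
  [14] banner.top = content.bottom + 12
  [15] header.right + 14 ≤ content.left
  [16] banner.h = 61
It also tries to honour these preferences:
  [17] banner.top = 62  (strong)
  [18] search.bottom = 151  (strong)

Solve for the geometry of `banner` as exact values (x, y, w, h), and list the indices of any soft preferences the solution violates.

banner = (x=179, y=98, w=146, h=61)
violated soft preferences: 17

1. banner.x = 179  [content.left = banner.left]
2. banner.w = 146  [content.w = banner.w]
3. banner.y = 98  [banner.top = content.bottom + 12]
4. banner.h = 61  [banner.h = 61]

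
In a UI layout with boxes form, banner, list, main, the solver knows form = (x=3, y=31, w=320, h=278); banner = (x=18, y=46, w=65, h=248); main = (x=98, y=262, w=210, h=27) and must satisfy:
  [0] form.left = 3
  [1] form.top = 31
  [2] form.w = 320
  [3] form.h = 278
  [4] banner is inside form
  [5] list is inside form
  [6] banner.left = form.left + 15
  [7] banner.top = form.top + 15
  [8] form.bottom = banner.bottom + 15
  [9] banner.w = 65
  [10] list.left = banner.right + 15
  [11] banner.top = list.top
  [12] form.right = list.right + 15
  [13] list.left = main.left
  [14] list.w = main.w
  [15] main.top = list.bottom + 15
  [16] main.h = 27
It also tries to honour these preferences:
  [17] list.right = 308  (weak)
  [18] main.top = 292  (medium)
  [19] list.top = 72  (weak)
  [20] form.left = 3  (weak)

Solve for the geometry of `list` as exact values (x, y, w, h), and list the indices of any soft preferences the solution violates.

1. list.x = 98  [list.left = banner.right + 15]
2. list.y = 46  [banner.top = list.top]
3. list.w = 210  [form.right = list.right + 15]
4. list.h = 201  [main.top = list.bottom + 15]

list = (x=98, y=46, w=210, h=201)
violated soft preferences: 18, 19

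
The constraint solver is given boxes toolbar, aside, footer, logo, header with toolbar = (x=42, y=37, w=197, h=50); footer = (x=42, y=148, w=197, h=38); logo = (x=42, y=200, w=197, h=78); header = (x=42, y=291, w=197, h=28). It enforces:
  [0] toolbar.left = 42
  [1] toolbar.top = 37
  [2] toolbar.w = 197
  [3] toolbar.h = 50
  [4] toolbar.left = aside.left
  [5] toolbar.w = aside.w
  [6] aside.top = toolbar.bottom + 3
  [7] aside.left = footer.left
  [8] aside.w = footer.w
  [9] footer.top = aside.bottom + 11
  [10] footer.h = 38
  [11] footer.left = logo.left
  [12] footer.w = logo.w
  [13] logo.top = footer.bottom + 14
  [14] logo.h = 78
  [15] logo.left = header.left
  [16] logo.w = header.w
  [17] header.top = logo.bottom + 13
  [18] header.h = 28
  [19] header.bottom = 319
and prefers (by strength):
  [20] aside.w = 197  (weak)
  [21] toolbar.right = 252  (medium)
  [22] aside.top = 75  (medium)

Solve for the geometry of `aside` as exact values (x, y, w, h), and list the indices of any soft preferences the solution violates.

1. aside.x = 42  [toolbar.left = aside.left]
2. aside.w = 197  [toolbar.w = aside.w]
3. aside.y = 90  [aside.top = toolbar.bottom + 3]
4. aside.h = 47  [footer.top = aside.bottom + 11]

aside = (x=42, y=90, w=197, h=47)
violated soft preferences: 21, 22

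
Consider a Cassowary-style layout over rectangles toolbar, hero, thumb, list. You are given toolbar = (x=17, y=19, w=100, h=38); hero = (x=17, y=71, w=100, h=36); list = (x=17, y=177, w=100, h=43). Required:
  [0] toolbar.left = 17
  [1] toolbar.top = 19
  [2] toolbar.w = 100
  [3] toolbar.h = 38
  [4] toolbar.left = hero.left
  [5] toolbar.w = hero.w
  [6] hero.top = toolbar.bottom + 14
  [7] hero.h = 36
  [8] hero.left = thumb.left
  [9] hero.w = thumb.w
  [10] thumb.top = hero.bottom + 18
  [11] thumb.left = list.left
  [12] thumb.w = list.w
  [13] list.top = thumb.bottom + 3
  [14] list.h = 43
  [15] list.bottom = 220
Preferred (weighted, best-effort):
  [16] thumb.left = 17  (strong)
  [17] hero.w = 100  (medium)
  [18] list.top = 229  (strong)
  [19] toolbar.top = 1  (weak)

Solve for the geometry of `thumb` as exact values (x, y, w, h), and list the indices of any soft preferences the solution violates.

1. thumb.x = 17  [hero.left = thumb.left]
2. thumb.w = 100  [hero.w = thumb.w]
3. thumb.y = 125  [thumb.top = hero.bottom + 18]
4. thumb.h = 49  [list.top = thumb.bottom + 3]

thumb = (x=17, y=125, w=100, h=49)
violated soft preferences: 18, 19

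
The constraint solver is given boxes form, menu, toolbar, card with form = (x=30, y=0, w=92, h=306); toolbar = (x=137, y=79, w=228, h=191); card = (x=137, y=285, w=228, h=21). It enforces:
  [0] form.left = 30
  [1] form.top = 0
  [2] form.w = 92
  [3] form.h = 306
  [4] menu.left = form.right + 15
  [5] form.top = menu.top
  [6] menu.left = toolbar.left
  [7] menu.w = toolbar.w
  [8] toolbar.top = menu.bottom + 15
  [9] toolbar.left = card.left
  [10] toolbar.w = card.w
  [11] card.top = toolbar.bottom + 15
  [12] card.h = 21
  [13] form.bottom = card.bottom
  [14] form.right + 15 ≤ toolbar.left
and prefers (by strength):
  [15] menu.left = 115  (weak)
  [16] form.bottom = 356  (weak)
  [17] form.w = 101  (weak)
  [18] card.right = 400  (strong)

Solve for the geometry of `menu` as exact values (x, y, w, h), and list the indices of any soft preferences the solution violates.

menu = (x=137, y=0, w=228, h=64)
violated soft preferences: 15, 16, 17, 18

1. menu.x = 137  [menu.left = form.right + 15]
2. menu.y = 0  [form.top = menu.top]
3. menu.w = 228  [menu.w = toolbar.w]
4. menu.h = 64  [toolbar.top = menu.bottom + 15]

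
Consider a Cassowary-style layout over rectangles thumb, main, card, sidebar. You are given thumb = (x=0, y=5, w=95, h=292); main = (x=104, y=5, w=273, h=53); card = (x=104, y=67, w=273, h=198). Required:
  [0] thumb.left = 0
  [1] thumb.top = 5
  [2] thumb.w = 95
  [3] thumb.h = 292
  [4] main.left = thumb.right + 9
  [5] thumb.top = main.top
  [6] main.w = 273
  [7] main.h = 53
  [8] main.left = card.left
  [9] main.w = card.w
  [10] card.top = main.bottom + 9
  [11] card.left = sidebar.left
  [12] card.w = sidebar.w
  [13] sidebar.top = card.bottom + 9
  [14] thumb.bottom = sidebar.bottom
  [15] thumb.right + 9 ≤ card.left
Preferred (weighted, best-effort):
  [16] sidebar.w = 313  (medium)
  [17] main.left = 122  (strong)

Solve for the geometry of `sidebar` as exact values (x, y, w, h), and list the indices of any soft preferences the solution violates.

sidebar = (x=104, y=274, w=273, h=23)
violated soft preferences: 16, 17

1. sidebar.x = 104  [card.left = sidebar.left]
2. sidebar.w = 273  [card.w = sidebar.w]
3. sidebar.y = 274  [sidebar.top = card.bottom + 9]
4. sidebar.h = 23  [thumb.bottom = sidebar.bottom]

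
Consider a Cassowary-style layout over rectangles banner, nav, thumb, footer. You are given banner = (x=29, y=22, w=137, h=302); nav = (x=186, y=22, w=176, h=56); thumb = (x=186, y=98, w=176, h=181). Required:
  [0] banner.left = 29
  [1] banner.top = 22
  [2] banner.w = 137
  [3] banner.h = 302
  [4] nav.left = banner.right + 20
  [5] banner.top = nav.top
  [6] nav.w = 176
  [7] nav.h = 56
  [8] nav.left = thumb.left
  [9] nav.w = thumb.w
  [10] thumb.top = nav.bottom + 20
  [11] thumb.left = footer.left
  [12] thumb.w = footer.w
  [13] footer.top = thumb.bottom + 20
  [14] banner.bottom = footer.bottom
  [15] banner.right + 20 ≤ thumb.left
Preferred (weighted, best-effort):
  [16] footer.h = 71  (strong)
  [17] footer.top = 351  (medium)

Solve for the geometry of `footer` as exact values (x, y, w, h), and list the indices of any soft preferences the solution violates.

footer = (x=186, y=299, w=176, h=25)
violated soft preferences: 16, 17

1. footer.x = 186  [thumb.left = footer.left]
2. footer.w = 176  [thumb.w = footer.w]
3. footer.y = 299  [footer.top = thumb.bottom + 20]
4. footer.h = 25  [banner.bottom = footer.bottom]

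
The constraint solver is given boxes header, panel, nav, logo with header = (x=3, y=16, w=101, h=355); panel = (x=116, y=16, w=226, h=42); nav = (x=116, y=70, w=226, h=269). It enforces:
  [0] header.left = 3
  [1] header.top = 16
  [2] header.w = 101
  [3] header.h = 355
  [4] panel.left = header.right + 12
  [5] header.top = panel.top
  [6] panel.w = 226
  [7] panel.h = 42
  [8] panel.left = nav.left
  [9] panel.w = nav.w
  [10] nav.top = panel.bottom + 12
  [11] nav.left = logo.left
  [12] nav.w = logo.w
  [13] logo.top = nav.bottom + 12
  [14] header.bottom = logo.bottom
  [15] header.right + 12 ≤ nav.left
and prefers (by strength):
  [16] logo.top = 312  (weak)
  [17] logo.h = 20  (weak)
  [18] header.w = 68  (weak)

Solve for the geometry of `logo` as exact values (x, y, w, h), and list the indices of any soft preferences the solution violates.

1. logo.x = 116  [nav.left = logo.left]
2. logo.w = 226  [nav.w = logo.w]
3. logo.y = 351  [logo.top = nav.bottom + 12]
4. logo.h = 20  [header.bottom = logo.bottom]

logo = (x=116, y=351, w=226, h=20)
violated soft preferences: 16, 18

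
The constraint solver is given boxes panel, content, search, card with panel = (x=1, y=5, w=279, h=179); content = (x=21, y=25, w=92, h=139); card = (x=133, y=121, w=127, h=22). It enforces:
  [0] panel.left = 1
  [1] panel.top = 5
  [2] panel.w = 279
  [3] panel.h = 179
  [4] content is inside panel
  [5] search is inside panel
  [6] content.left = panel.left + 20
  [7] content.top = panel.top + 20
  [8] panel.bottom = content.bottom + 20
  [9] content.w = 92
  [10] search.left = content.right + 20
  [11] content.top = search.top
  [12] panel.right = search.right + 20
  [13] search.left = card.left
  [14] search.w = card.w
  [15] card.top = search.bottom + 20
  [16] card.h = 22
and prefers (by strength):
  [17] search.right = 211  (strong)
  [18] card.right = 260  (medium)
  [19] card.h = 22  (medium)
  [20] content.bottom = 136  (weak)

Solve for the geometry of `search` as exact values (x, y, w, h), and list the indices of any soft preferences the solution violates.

search = (x=133, y=25, w=127, h=76)
violated soft preferences: 17, 20

1. search.x = 133  [search.left = content.right + 20]
2. search.y = 25  [content.top = search.top]
3. search.w = 127  [panel.right = search.right + 20]
4. search.h = 76  [card.top = search.bottom + 20]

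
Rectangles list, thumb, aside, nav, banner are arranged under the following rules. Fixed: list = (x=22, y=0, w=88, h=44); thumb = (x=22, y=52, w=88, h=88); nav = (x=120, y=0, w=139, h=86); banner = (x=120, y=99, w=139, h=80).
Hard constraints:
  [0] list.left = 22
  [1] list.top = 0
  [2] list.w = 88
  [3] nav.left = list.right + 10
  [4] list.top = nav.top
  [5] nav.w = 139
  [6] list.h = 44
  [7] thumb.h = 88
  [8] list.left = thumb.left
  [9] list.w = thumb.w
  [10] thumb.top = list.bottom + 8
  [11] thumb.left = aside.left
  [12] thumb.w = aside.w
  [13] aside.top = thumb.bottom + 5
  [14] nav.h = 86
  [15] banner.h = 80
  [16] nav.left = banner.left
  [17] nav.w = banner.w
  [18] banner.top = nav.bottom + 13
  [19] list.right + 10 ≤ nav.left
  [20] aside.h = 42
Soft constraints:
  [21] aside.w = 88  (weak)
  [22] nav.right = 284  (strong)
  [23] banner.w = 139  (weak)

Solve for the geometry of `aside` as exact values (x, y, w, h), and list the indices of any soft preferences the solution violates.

aside = (x=22, y=145, w=88, h=42)
violated soft preferences: 22

1. aside.x = 22  [thumb.left = aside.left]
2. aside.w = 88  [thumb.w = aside.w]
3. aside.y = 145  [aside.top = thumb.bottom + 5]
4. aside.h = 42  [aside.h = 42]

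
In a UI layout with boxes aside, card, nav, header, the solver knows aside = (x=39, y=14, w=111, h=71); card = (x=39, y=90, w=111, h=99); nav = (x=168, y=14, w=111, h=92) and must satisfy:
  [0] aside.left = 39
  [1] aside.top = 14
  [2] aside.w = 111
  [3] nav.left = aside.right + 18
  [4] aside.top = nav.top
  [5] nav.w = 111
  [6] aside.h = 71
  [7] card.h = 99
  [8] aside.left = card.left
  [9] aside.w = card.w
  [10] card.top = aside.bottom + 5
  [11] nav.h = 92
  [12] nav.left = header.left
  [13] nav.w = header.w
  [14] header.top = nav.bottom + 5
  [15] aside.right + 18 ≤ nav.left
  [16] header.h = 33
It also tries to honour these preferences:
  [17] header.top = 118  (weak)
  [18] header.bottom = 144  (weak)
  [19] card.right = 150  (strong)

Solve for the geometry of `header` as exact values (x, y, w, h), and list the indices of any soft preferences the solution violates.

1. header.x = 168  [nav.left = header.left]
2. header.w = 111  [nav.w = header.w]
3. header.y = 111  [header.top = nav.bottom + 5]
4. header.h = 33  [header.h = 33]

header = (x=168, y=111, w=111, h=33)
violated soft preferences: 17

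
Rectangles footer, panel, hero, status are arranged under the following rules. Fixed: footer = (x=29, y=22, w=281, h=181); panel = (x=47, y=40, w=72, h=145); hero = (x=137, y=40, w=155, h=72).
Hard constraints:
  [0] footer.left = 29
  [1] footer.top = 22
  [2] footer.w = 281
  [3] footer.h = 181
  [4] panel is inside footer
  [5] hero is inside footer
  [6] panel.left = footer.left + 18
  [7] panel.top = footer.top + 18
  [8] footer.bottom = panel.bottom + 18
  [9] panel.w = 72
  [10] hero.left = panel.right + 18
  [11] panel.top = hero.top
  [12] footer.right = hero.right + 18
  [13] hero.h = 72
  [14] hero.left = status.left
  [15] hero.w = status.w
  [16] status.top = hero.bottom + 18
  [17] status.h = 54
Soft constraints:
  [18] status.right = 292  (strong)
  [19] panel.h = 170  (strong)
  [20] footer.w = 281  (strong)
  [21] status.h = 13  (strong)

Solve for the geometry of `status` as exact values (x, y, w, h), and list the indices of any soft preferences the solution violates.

status = (x=137, y=130, w=155, h=54)
violated soft preferences: 19, 21

1. status.x = 137  [hero.left = status.left]
2. status.w = 155  [hero.w = status.w]
3. status.y = 130  [status.top = hero.bottom + 18]
4. status.h = 54  [status.h = 54]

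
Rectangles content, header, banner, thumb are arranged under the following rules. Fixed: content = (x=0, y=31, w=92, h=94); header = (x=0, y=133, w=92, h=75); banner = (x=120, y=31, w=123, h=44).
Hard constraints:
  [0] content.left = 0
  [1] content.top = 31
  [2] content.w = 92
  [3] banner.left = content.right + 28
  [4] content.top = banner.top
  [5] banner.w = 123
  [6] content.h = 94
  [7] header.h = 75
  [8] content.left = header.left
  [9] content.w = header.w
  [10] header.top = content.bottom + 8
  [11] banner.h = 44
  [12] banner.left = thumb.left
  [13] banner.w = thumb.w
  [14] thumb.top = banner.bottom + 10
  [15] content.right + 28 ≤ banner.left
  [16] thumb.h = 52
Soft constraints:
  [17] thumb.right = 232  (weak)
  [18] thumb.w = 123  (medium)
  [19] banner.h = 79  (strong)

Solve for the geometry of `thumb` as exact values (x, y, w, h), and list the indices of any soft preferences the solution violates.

1. thumb.x = 120  [banner.left = thumb.left]
2. thumb.w = 123  [banner.w = thumb.w]
3. thumb.y = 85  [thumb.top = banner.bottom + 10]
4. thumb.h = 52  [thumb.h = 52]

thumb = (x=120, y=85, w=123, h=52)
violated soft preferences: 17, 19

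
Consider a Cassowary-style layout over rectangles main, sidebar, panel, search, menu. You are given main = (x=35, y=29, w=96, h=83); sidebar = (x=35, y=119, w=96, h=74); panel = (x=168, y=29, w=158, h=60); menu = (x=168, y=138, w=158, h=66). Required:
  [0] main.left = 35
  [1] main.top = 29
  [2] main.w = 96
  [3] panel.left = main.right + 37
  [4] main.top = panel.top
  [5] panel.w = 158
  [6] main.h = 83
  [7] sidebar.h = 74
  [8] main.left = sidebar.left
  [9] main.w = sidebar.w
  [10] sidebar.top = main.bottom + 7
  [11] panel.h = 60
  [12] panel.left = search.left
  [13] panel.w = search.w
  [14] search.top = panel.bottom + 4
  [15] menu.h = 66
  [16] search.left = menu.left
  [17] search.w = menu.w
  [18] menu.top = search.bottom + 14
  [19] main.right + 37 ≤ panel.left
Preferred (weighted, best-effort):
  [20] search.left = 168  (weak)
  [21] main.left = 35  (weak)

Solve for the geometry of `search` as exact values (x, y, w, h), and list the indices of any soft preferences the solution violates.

1. search.x = 168  [panel.left = search.left]
2. search.w = 158  [panel.w = search.w]
3. search.y = 93  [search.top = panel.bottom + 4]
4. search.h = 31  [menu.top = search.bottom + 14]

search = (x=168, y=93, w=158, h=31)
violated soft preferences: none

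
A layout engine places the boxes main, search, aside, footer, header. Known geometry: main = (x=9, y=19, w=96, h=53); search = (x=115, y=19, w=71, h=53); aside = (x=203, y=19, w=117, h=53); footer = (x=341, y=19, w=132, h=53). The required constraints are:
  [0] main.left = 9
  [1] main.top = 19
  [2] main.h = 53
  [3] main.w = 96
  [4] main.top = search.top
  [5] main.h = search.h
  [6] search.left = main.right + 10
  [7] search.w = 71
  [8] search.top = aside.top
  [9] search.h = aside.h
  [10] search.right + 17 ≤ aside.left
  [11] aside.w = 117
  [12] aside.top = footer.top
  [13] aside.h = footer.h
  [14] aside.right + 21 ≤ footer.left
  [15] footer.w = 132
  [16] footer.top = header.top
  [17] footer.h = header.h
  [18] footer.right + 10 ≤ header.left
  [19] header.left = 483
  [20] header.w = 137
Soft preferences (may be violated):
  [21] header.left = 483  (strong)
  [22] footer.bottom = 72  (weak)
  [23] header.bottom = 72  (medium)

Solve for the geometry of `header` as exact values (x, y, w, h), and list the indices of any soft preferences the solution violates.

header = (x=483, y=19, w=137, h=53)
violated soft preferences: none

1. header.y = 19  [footer.top = header.top]
2. header.h = 53  [footer.h = header.h]
3. header.x = 483  [header.left = 483]
4. header.w = 137  [header.w = 137]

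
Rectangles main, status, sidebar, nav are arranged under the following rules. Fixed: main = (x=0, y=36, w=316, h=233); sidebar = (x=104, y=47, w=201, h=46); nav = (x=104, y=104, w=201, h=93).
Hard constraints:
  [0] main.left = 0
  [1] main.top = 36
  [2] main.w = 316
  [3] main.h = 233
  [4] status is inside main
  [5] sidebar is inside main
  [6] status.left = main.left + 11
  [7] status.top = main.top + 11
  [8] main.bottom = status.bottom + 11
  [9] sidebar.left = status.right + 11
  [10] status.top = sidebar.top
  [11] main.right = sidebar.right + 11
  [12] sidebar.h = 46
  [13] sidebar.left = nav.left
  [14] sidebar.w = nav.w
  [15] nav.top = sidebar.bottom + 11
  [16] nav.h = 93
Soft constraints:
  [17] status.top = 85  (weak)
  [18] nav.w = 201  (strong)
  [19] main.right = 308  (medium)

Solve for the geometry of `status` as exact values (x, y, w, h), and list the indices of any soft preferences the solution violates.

status = (x=11, y=47, w=82, h=211)
violated soft preferences: 17, 19

1. status.x = 11  [status.left = main.left + 11]
2. status.y = 47  [status.top = main.top + 11]
3. status.h = 211  [main.bottom = status.bottom + 11]
4. status.w = 82  [sidebar.left = status.right + 11]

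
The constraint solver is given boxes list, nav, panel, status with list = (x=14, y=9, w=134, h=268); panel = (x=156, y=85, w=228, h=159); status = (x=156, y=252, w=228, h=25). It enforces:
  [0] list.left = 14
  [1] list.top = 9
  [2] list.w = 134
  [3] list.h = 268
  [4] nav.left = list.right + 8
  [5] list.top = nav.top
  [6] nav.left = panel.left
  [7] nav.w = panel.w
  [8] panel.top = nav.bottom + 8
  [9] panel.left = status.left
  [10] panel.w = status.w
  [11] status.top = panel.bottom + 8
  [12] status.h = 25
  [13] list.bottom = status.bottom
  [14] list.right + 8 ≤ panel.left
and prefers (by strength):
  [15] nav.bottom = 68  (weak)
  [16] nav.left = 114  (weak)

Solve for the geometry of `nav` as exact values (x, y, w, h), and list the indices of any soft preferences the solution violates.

1. nav.x = 156  [nav.left = list.right + 8]
2. nav.y = 9  [list.top = nav.top]
3. nav.w = 228  [nav.w = panel.w]
4. nav.h = 68  [panel.top = nav.bottom + 8]

nav = (x=156, y=9, w=228, h=68)
violated soft preferences: 15, 16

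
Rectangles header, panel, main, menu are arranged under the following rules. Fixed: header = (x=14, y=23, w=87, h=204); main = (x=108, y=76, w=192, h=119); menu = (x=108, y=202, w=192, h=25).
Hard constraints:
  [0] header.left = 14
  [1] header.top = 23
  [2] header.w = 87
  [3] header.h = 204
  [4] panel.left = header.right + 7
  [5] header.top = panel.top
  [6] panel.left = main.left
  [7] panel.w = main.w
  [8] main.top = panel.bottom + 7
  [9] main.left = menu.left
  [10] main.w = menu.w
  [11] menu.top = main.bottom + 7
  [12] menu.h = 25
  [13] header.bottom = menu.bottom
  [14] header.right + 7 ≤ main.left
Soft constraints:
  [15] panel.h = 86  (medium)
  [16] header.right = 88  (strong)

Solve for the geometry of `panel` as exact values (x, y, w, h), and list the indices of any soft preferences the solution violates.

panel = (x=108, y=23, w=192, h=46)
violated soft preferences: 15, 16

1. panel.x = 108  [panel.left = header.right + 7]
2. panel.y = 23  [header.top = panel.top]
3. panel.w = 192  [panel.w = main.w]
4. panel.h = 46  [main.top = panel.bottom + 7]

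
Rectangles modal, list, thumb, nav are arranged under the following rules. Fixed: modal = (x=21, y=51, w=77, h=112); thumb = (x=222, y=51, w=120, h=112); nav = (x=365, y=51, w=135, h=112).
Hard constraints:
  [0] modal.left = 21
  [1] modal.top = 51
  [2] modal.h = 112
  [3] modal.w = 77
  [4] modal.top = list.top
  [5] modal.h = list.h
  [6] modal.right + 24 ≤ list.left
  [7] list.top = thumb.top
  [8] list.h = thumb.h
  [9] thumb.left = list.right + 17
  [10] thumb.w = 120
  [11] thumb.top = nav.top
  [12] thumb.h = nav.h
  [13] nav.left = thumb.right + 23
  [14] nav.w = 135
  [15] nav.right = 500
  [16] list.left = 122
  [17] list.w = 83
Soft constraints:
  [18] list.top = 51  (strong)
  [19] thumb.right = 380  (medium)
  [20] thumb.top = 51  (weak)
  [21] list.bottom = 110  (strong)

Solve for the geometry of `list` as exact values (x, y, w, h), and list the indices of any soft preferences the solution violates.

1. list.y = 51  [modal.top = list.top]
2. list.h = 112  [modal.h = list.h]
3. list.x = 122  [list.left = 122]
4. list.w = 83  [list.w = 83]

list = (x=122, y=51, w=83, h=112)
violated soft preferences: 19, 21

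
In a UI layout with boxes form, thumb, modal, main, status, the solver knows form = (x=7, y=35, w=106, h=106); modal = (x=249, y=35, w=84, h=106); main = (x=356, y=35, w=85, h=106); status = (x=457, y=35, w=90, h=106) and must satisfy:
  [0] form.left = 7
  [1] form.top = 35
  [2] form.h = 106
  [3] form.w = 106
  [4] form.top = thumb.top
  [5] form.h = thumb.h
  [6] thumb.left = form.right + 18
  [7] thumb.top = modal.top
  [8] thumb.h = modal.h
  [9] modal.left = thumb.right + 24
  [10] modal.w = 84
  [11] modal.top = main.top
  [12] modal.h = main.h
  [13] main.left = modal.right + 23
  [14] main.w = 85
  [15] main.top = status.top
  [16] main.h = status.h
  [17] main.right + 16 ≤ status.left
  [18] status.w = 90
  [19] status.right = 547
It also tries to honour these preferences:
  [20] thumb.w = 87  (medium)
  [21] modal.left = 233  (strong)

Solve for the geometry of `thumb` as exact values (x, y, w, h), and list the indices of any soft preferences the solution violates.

thumb = (x=131, y=35, w=94, h=106)
violated soft preferences: 20, 21

1. thumb.y = 35  [form.top = thumb.top]
2. thumb.h = 106  [form.h = thumb.h]
3. thumb.x = 131  [thumb.left = form.right + 18]
4. thumb.w = 94  [modal.left = thumb.right + 24]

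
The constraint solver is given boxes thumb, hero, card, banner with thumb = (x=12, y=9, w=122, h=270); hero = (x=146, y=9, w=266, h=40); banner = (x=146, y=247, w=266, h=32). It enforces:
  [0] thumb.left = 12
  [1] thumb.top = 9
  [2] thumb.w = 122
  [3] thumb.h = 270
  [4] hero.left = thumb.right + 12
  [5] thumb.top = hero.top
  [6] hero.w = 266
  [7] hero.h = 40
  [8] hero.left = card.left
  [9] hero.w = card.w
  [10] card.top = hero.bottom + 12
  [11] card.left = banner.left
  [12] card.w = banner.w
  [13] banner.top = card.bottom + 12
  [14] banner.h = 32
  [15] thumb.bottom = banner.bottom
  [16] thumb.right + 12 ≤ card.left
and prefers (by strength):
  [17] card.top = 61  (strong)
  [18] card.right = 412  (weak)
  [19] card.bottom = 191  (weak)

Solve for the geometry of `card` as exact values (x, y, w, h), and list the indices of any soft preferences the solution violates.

card = (x=146, y=61, w=266, h=174)
violated soft preferences: 19

1. card.x = 146  [hero.left = card.left]
2. card.w = 266  [hero.w = card.w]
3. card.y = 61  [card.top = hero.bottom + 12]
4. card.h = 174  [banner.top = card.bottom + 12]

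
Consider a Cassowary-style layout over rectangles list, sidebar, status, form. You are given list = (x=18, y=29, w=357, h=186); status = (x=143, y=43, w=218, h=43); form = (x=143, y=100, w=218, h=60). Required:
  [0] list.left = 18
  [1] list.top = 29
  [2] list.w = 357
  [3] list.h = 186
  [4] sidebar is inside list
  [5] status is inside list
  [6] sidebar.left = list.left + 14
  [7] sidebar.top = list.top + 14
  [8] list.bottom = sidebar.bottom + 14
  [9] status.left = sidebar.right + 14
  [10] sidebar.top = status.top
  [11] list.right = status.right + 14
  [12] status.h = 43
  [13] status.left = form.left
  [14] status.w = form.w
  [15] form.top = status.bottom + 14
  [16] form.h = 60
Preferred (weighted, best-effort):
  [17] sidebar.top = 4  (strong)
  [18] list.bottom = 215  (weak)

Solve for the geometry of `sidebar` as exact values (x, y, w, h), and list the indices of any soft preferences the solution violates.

1. sidebar.x = 32  [sidebar.left = list.left + 14]
2. sidebar.y = 43  [sidebar.top = list.top + 14]
3. sidebar.h = 158  [list.bottom = sidebar.bottom + 14]
4. sidebar.w = 97  [status.left = sidebar.right + 14]

sidebar = (x=32, y=43, w=97, h=158)
violated soft preferences: 17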